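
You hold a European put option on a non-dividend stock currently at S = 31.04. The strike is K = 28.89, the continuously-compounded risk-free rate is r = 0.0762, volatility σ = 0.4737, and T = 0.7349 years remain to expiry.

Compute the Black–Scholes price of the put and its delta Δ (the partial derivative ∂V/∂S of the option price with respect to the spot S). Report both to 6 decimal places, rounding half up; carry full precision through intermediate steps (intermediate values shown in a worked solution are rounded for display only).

σ√T = 0.4737·√0.7349 = 0.406086
d₁ = (ln(S/K) + (r+σ²/2)T) / (σ√T) = (ln(31.04/28.89) + (0.0762+0.4737²/2)·0.7349) / 0.406086 = (0.071781 + 0.138452) / 0.406086 = 0.517707
d₂ = d₁ − σ√T = 0.517707 − 0.406086 = 0.111621
e^{−rT} = e^{−0.0762·0.7349} = 0.945540
N(−d₁) = 0.302331,  N(−d₂) = 0.455562
Put price V = K·e^{−rT}·N(−d₂) − S·N(−d₁) = 12.444419 − 9.384366 = 3.060053
Δ = −N(−d₁) = -0.302331

price = 3.060053
Δ = -0.302331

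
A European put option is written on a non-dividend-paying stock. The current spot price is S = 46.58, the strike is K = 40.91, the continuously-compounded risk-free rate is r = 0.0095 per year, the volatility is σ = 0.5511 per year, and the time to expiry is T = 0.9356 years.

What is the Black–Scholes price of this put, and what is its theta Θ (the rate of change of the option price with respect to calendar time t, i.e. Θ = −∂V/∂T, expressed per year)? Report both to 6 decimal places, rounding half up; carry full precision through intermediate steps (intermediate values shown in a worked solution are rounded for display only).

σ√T = 0.5511·√0.9356 = 0.533059
d₁ = (ln(S/K) + (r+σ²/2)T) / (σ√T) = (ln(46.58/40.91) + (0.0095+0.5511²/2)·0.9356) / 0.533059 = (0.129797 + 0.150964) / 0.533059 = 0.526698
d₂ = d₁ − σ√T = 0.526698 − 0.533059 = -0.006362
e^{−rT} = e^{−0.0095·0.9356} = 0.991151
N(−d₁) = 0.299202,  N(−d₂) = 0.502538
Put price V = K·e^{−rT}·N(−d₂) − S·N(−d₁) = 20.376906 − 13.936820 = 6.440086
φ(d₁) = (1/√(2π))·e^{−d₁²/2} = 0.347273
Θ = −S·φ(d₁)·σ/(2√T) + r·K·e^{−rT}·N(−d₂) = −4.608143 + 0.193581 = -4.414563

price = 6.440086
Θ = -4.414563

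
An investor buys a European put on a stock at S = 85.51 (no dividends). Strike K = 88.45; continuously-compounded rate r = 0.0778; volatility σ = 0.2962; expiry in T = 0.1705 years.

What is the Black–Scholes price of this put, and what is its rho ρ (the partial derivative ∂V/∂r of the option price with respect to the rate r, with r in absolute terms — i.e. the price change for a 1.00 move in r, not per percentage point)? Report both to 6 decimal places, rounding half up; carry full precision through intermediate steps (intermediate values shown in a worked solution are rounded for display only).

σ√T = 0.2962·√0.1705 = 0.122306
d₁ = (ln(S/K) + (r+σ²/2)T) / (σ√T) = (ln(85.51/88.45) + (0.0778+0.2962²/2)·0.1705) / 0.122306 = (-0.033804 + 0.020744) / 0.122306 = -0.106780
d₂ = d₁ − σ√T = -0.106780 − 0.122306 = -0.229086
e^{−rT} = e^{−0.0778·0.1705} = 0.986823
N(−d₁) = 0.542518,  N(−d₂) = 0.590599
Put price V = K·e^{−rT}·N(−d₂) − S·N(−d₁) = 51.550114 − 46.390738 = 5.159376
ρ = −K·T·e^{−rT}·N(−d₂) = -8.789294

price = 5.159376
ρ = -8.789294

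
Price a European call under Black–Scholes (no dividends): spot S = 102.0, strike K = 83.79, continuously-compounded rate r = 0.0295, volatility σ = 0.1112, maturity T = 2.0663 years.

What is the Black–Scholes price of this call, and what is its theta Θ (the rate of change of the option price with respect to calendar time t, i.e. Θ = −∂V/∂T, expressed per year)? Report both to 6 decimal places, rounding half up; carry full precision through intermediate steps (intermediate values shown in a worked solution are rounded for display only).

price = 23.488281
Θ = -2.555989

σ√T = 0.1112·√2.0663 = 0.159846
d₁ = (ln(S/K) + (r+σ²/2)T) / (σ√T) = (ln(102.0/83.79) + (0.0295+0.1112²/2)·2.0663) / 0.159846 = (0.196659 + 0.073731) / 0.159846 = 1.691569
d₂ = d₁ − σ√T = 1.691569 − 0.159846 = 1.531723
e^{−rT} = e^{−0.0295·2.0663} = 0.940865
N(d₁) = 0.954636,  N(d₂) = 0.937205
Call price V = S·N(d₁) − K·e^{−rT}·N(d₂) = 97.372863 − 73.884581 = 23.488281
φ(d₁) = (1/√(2π))·e^{−d₁²/2} = 0.095403
Θ = −S·φ(d₁)·σ/(2√T) − r·K·e^{−rT}·N(d₂) = −0.376393 − 2.179595 = -2.555989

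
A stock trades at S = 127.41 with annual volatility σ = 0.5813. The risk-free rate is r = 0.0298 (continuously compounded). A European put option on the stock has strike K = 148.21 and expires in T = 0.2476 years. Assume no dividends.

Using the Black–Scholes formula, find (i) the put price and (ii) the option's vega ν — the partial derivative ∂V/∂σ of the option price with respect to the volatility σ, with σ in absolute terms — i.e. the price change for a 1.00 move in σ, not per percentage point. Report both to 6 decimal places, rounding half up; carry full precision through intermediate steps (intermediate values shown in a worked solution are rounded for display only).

σ√T = 0.5813·√0.2476 = 0.289252
d₁ = (ln(S/K) + (r+σ²/2)T) / (σ√T) = (ln(127.41/148.21) + (0.0298+0.5813²/2)·0.2476) / 0.289252 = (-0.151220 + 0.049212) / 0.289252 = -0.352663
d₂ = d₁ − σ√T = -0.352663 − 0.289252 = -0.641914
e^{−rT} = e^{−0.0298·0.2476} = 0.992649
N(−d₁) = 0.637829,  N(−d₂) = 0.739536
Put price V = K·e^{−rT}·N(−d₂) − S·N(−d₁) = 108.800817 − 81.265841 = 27.534976
φ(d₁) = (1/√(2π))·e^{−d₁²/2} = 0.374889
ν = S·φ(d₁)·√T = 23.767422

price = 27.534976
ν = 23.767422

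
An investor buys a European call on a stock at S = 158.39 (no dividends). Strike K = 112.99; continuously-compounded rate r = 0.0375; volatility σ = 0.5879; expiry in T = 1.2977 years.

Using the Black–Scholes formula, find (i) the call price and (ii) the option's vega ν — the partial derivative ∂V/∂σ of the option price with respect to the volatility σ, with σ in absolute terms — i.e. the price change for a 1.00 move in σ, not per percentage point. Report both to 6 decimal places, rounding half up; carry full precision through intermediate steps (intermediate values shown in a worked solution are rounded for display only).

price = 65.626479
ν = 47.497537

σ√T = 0.5879·√1.2977 = 0.669716
d₁ = (ln(S/K) + (r+σ²/2)T) / (σ√T) = (ln(158.39/112.99) + (0.0375+0.5879²/2)·1.2977) / 0.669716 = (0.337761 + 0.272923) / 0.669716 = 0.911856
d₂ = d₁ − σ√T = 0.911856 − 0.669716 = 0.242140
e^{−rT} = e^{−0.0375·1.2977} = 0.952501
N(d₁) = 0.819078,  N(d₂) = 0.595664
Call price V = S·N(d₁) − K·e^{−rT}·N(d₂) = 129.733723 − 64.107244 = 65.626479
φ(d₁) = (1/√(2π))·e^{−d₁²/2} = 0.263243
ν = S·φ(d₁)·√T = 47.497537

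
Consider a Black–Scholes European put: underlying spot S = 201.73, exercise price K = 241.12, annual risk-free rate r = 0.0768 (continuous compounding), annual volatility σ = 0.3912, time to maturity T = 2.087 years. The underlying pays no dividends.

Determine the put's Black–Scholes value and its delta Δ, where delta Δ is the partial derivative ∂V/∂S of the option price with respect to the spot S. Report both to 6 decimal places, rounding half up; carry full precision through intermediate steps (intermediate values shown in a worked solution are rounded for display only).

price = 47.156634
Δ = -0.401071

σ√T = 0.3912·√2.087 = 0.565145
d₁ = (ln(S/K) + (r+σ²/2)T) / (σ√T) = (ln(201.73/241.12) + (0.0768+0.3912²/2)·2.087) / 0.565145 = (-0.178365 + 0.319976) / 0.565145 = 0.250576
d₂ = d₁ − σ√T = 0.250576 − 0.565145 = -0.314570
e^{−rT} = e^{−0.0768·2.087} = 0.851904
N(−d₁) = 0.401071,  N(−d₂) = 0.623456
Put price V = K·e^{−rT}·N(−d₂) − S·N(−d₁) = 128.064712 − 80.908078 = 47.156634
Δ = −N(−d₁) = -0.401071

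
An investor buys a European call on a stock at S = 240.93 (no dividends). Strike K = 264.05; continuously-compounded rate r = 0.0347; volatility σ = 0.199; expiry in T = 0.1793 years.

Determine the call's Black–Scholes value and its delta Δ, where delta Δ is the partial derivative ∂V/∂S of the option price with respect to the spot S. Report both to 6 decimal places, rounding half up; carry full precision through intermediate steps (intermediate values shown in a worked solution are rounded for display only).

σ√T = 0.199·√0.1793 = 0.084264
d₁ = (ln(S/K) + (r+σ²/2)T) / (σ√T) = (ln(240.93/264.05) + (0.0347+0.199²/2)·0.1793) / 0.084264 = (-0.091632 + 0.009772) / 0.084264 = -0.971469
d₂ = d₁ − σ√T = -0.971469 − 0.084264 = -1.055734
e^{−rT} = e^{−0.0347·0.1793} = 0.993798
N(d₁) = 0.165657,  N(d₂) = 0.145545
Call price V = S·N(d₁) − K·e^{−rT}·N(d₂) = 39.911818 − 38.192790 = 1.719028
Δ = N(d₁) = 0.165657

price = 1.719028
Δ = 0.165657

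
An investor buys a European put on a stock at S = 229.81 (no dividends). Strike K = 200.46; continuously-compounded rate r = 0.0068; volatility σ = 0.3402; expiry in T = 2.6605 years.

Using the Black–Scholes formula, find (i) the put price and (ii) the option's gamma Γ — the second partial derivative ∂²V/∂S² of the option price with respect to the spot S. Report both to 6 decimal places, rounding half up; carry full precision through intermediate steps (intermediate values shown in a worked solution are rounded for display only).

price = 31.907417
Γ = 0.002680

σ√T = 0.3402·√2.6605 = 0.554902
d₁ = (ln(S/K) + (r+σ²/2)T) / (σ√T) = (ln(229.81/200.46) + (0.0068+0.3402²/2)·2.6605) / 0.554902 = (0.136638 + 0.172049) / 0.554902 = 0.556292
d₂ = d₁ − σ√T = 0.556292 − 0.554902 = 0.001391
e^{−rT} = e^{−0.0068·2.6605} = 0.982071
N(−d₁) = 0.289006,  N(−d₂) = 0.499445
Put price V = K·e^{−rT}·N(−d₂) − S·N(−d₁) = 98.323782 − 66.416365 = 31.907417
φ(d₁) = (1/√(2π))·e^{−d₁²/2} = 0.341752
Γ = φ(d₁) / (S·σ·√T) = 0.002680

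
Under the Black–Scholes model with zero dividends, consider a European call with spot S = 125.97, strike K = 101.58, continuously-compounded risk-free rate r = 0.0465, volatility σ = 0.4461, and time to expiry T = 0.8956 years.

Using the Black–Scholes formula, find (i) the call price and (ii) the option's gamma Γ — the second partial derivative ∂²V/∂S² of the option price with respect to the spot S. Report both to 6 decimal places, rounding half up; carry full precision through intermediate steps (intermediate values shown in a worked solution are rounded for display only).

σ√T = 0.4461·√0.8956 = 0.422172
d₁ = (ln(S/K) + (r+σ²/2)T) / (σ√T) = (ln(125.97/101.58) + (0.0465+0.4461²/2)·0.8956) / 0.422172 = (0.215197 + 0.130760) / 0.422172 = 0.819470
d₂ = d₁ − σ√T = 0.819470 − 0.422172 = 0.397298
e^{−rT} = e^{−0.0465·0.8956} = 0.959210
N(d₁) = 0.793741,  N(d₂) = 0.654426
Call price V = S·N(d₁) − K·e^{−rT}·N(d₂) = 99.987525 − 63.765013 = 36.222512
φ(d₁) = (1/√(2π))·e^{−d₁²/2} = 0.285160
Γ = φ(d₁) / (S·σ·√T) = 0.005362

price = 36.222512
Γ = 0.005362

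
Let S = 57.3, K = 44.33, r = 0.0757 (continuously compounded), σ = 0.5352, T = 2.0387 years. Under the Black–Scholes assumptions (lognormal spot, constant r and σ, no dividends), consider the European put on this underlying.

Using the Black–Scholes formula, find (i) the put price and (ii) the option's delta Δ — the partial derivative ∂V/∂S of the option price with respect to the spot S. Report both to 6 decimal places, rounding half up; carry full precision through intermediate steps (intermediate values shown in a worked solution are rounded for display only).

price = 6.398558
Δ = -0.178817

σ√T = 0.5352·√2.0387 = 0.764175
d₁ = (ln(S/K) + (r+σ²/2)T) / (σ√T) = (ln(57.3/44.33) + (0.0757+0.5352²/2)·2.0387) / 0.764175 = (0.256639 + 0.446311) / 0.764175 = 0.919881
d₂ = d₁ − σ√T = 0.919881 − 0.764175 = 0.155706
e^{−rT} = e^{−0.0757·2.0387} = 0.856990
N(−d₁) = 0.178817,  N(−d₂) = 0.438132
Put price V = K·e^{−rT}·N(−d₂) − S·N(−d₁) = 16.644794 − 10.246237 = 6.398558
Δ = −N(−d₁) = -0.178817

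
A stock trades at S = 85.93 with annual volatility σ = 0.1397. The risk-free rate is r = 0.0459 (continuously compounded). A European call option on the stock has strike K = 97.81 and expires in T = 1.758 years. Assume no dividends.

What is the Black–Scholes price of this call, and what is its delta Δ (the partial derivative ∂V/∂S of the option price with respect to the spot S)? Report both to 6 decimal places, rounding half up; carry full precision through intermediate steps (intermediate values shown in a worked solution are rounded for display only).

σ√T = 0.1397·√1.758 = 0.185228
d₁ = (ln(S/K) + (r+σ²/2)T) / (σ√T) = (ln(85.93/97.81) + (0.0459+0.1397²/2)·1.758) / 0.185228 = (-0.129494 + 0.097847) / 0.185228 = -0.170854
d₂ = d₁ − σ√T = -0.170854 − 0.185228 = -0.356082
e^{−rT} = e^{−0.0459·1.758} = 0.922478
N(d₁) = 0.432169,  N(d₂) = 0.360890
Call price V = S·N(d₁) − K·e^{−rT}·N(d₂) = 37.136292 − 32.562173 = 4.574119
Δ = N(d₁) = 0.432169

price = 4.574119
Δ = 0.432169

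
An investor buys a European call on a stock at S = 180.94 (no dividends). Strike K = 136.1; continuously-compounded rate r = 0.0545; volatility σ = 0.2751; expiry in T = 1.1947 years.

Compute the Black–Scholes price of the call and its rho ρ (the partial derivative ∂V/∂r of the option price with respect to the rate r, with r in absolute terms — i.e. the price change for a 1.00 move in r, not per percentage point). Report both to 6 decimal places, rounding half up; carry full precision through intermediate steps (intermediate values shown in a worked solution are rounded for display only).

price = 56.158265
ρ = 128.663766

σ√T = 0.2751·√1.1947 = 0.300691
d₁ = (ln(S/K) + (r+σ²/2)T) / (σ√T) = (ln(180.94/136.1) + (0.0545+0.2751²/2)·1.1947) / 0.300691 = (0.284776 + 0.110319) / 0.300691 = 1.313955
d₂ = d₁ − σ√T = 1.313955 − 0.300691 = 1.013265
e^{−rT} = e^{−0.0545·1.1947} = 0.936963
N(d₁) = 0.905569,  N(d₂) = 0.844533
Call price V = S·N(d₁) − K·e^{−rT}·N(d₂) = 163.853725 − 107.695460 = 56.158265
ρ = K·T·e^{−rT}·N(d₂) = 128.663766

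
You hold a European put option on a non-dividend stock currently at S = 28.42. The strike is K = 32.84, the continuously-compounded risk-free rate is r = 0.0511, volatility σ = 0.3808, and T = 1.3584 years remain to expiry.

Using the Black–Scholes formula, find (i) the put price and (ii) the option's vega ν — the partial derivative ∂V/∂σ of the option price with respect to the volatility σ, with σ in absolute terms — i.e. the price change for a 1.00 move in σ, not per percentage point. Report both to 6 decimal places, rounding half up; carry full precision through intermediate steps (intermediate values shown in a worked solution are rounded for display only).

price = 6.367559
ν = 13.196141

σ√T = 0.3808·√1.3584 = 0.443824
d₁ = (ln(S/K) + (r+σ²/2)T) / (σ√T) = (ln(28.42/32.84) + (0.0511+0.3808²/2)·1.3584) / 0.443824 = (-0.144554 + 0.167904) / 0.443824 = 0.052611
d₂ = d₁ − σ√T = 0.052611 − 0.443824 = -0.391213
e^{−rT} = e^{−0.0511·1.3584} = 0.932940
N(−d₁) = 0.479021,  N(−d₂) = 0.652180
Put price V = K·e^{−rT}·N(−d₂) − S·N(−d₁) = 19.981335 − 13.613777 = 6.367559
φ(d₁) = (1/√(2π))·e^{−d₁²/2} = 0.398391
ν = S·φ(d₁)·√T = 13.196141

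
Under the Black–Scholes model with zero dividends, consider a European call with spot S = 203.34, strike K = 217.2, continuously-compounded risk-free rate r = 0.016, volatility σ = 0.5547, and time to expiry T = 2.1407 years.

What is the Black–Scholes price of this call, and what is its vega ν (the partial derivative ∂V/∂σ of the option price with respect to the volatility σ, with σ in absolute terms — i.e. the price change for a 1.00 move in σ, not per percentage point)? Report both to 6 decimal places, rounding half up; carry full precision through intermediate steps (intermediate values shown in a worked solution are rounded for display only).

σ√T = 0.5547·√2.1407 = 0.811589
d₁ = (ln(S/K) + (r+σ²/2)T) / (σ√T) = (ln(203.34/217.2) + (0.016+0.5547²/2)·2.1407) / 0.811589 = (-0.065939 + 0.363589) / 0.811589 = 0.366750
d₂ = d₁ − σ√T = 0.366750 − 0.811589 = -0.444839
e^{−rT} = e^{−0.016·2.1407} = 0.966329
N(d₁) = 0.643097,  N(d₂) = 0.328218
Call price V = S·N(d₁) − K·e^{−rT}·N(d₂) = 130.767402 − 68.888591 = 61.878811
φ(d₁) = (1/√(2π))·e^{−d₁²/2} = 0.372995
ν = S·φ(d₁)·√T = 110.969406

price = 61.878811
ν = 110.969406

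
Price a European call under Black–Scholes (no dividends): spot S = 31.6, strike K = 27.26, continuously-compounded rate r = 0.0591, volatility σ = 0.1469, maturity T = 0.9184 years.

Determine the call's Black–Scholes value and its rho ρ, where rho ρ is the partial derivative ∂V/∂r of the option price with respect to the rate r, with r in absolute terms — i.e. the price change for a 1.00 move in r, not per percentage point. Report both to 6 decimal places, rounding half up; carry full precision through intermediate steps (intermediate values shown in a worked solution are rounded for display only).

σ√T = 0.1469·√0.9184 = 0.140779
d₁ = (ln(S/K) + (r+σ²/2)T) / (σ√T) = (ln(31.6/27.26) + (0.0591+0.1469²/2)·0.9184) / 0.140779 = (0.147737 + 0.064187) / 0.140779 = 1.505363
d₂ = d₁ − σ√T = 1.505363 − 0.140779 = 1.364584
e^{−rT} = e^{−0.0591·0.9184} = 0.947169
N(d₁) = 0.933885,  N(d₂) = 0.913808
Call price V = S·N(d₁) − K·e^{−rT}·N(d₂) = 29.510756 − 23.594376 = 5.916380
ρ = K·T·e^{−rT}·N(d₂) = 21.669075

price = 5.916380
ρ = 21.669075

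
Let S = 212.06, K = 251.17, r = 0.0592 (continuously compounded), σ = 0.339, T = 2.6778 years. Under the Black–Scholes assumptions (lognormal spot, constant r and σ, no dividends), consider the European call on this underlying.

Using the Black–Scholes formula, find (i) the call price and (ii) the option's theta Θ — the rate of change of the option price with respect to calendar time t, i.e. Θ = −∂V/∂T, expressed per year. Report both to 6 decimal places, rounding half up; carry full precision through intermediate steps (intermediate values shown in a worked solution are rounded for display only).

σ√T = 0.339·√2.6778 = 0.554739
d₁ = (ln(S/K) + (r+σ²/2)T) / (σ√T) = (ln(212.06/251.17) + (0.0592+0.339²/2)·2.6778) / 0.554739 = (-0.169261 + 0.312393) / 0.554739 = 0.258018
d₂ = d₁ − σ√T = 0.258018 − 0.554739 = -0.296721
e^{−rT} = e^{−0.0592·2.6778} = 0.853401
N(d₁) = 0.601804,  N(d₂) = 0.383340
Call price V = S·N(d₁) − K·e^{−rT}·N(d₂) = 127.618459 − 82.168392 = 45.450067
φ(d₁) = (1/√(2π))·e^{−d₁²/2} = 0.385881
Θ = −S·φ(d₁)·σ/(2√T) − r·K·e^{−rT}·N(d₂) = −8.476045 − 4.864369 = -13.340413

price = 45.450067
Θ = -13.340413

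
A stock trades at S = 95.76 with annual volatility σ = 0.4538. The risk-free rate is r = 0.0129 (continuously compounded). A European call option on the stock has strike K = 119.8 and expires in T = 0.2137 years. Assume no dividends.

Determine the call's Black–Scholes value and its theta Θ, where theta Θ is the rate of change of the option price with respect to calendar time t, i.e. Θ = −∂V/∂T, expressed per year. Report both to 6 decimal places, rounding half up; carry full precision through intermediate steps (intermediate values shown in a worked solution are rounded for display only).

σ√T = 0.4538·√0.2137 = 0.209781
d₁ = (ln(S/K) + (r+σ²/2)T) / (σ√T) = (ln(95.76/119.8) + (0.0129+0.4538²/2)·0.2137) / 0.209781 = (-0.223979 + 0.024761) / 0.209781 = -0.949645
d₂ = d₁ − σ√T = -0.949645 − 0.209781 = -1.159427
e^{−rT} = e^{−0.0129·0.2137} = 0.997247
N(d₁) = 0.171146,  N(d₂) = 0.123141
Call price V = S·N(d₁) − K·e^{−rT}·N(d₂) = 16.388967 − 14.711702 = 1.677265
φ(d₁) = (1/√(2π))·e^{−d₁²/2} = 0.254145
Θ = −S·φ(d₁)·σ/(2√T) − r·K·e^{−rT}·N(d₂) = −11.945309 − 0.189781 = -12.135090

price = 1.677265
Θ = -12.135090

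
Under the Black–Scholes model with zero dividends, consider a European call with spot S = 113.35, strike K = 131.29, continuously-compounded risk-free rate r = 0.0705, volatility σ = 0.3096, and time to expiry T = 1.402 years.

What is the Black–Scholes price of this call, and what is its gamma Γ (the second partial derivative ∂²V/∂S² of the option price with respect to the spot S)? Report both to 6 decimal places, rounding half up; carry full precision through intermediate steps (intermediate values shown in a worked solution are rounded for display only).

price = 14.242230
Γ = 0.009588

σ√T = 0.3096·√1.402 = 0.366585
d₁ = (ln(S/K) + (r+σ²/2)T) / (σ√T) = (ln(113.35/131.29) + (0.0705+0.3096²/2)·1.402) / 0.366585 = (-0.146928 + 0.166033) / 0.366585 = 0.052116
d₂ = d₁ − σ√T = 0.052116 − 0.366585 = -0.314469
e^{−rT} = e^{−0.0705·1.402} = 0.905887
N(d₁) = 0.520782,  N(d₂) = 0.376583
Call price V = S·N(d₁) − K·e^{−rT}·N(d₂) = 59.030645 − 44.788416 = 14.242230
φ(d₁) = (1/√(2π))·e^{−d₁²/2} = 0.398401
Γ = φ(d₁) / (S·σ·√T) = 0.009588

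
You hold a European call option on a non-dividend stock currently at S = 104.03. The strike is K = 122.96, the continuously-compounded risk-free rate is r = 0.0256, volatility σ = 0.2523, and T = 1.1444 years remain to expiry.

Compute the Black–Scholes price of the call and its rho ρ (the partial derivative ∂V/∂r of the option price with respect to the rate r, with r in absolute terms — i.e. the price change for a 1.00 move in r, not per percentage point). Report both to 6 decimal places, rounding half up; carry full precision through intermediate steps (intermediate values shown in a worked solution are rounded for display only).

σ√T = 0.2523·√1.1444 = 0.269902
d₁ = (ln(S/K) + (r+σ²/2)T) / (σ√T) = (ln(104.03/122.96) + (0.0256+0.2523²/2)·1.1444) / 0.269902 = (-0.167180 + 0.065720) / 0.269902 = -0.375913
d₂ = d₁ − σ√T = -0.375913 − 0.269902 = -0.645815
e^{−rT} = e^{−0.0256·1.1444} = 0.971128
N(d₁) = 0.353491,  N(d₂) = 0.259200
Call price V = S·N(d₁) − K·e^{−rT}·N(d₂) = 36.773662 − 30.951021 = 5.822641
ρ = K·T·e^{−rT}·N(d₂) = 35.420348

price = 5.822641
ρ = 35.420348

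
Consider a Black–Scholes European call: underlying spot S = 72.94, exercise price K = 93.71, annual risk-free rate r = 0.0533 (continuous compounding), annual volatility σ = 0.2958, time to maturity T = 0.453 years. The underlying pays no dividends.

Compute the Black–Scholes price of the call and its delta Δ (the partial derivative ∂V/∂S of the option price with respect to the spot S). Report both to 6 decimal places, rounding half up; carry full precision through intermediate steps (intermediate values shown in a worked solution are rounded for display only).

price = 1.032664
Δ = 0.149693

σ√T = 0.2958·√0.453 = 0.199089
d₁ = (ln(S/K) + (r+σ²/2)T) / (σ√T) = (ln(72.94/93.71) + (0.0533+0.2958²/2)·0.453) / 0.199089 = (-0.250568 + 0.043963) / 0.199089 = -1.037750
d₂ = d₁ − σ√T = -1.037750 − 0.199089 = -1.236839
e^{−rT} = e^{−0.0533·0.453} = 0.976144
N(d₁) = 0.149693,  N(d₂) = 0.108073
Call price V = S·N(d₁) − K·e^{−rT}·N(d₂) = 10.918625 − 9.885961 = 1.032664
Δ = N(d₁) = 0.149693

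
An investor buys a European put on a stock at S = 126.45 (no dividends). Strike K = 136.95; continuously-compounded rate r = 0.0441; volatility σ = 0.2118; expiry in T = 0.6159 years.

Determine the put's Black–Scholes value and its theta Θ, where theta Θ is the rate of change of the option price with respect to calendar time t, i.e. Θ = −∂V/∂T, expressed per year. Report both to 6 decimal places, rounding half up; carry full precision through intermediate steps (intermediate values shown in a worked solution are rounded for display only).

price = 12.443013
Θ = -2.772834

σ√T = 0.2118·√0.6159 = 0.166219
d₁ = (ln(S/K) + (r+σ²/2)T) / (σ√T) = (ln(126.45/136.95) + (0.0441+0.2118²/2)·0.6159) / 0.166219 = (-0.079769 + 0.040976) / 0.166219 = -0.233387
d₂ = d₁ − σ√T = -0.233387 − 0.166219 = -0.399606
e^{−rT} = e^{−0.0441·0.6159} = 0.973204
N(−d₁) = 0.592269,  N(−d₂) = 0.655277
Put price V = K·e^{−rT}·N(−d₂) − S·N(−d₁) = 87.335480 − 74.892467 = 12.443013
φ(d₁) = (1/√(2π))·e^{−d₁²/2} = 0.388224
Θ = −S·φ(d₁)·σ/(2√T) + r·K·e^{−rT}·N(−d₂) = −6.624329 + 3.851495 = -2.772834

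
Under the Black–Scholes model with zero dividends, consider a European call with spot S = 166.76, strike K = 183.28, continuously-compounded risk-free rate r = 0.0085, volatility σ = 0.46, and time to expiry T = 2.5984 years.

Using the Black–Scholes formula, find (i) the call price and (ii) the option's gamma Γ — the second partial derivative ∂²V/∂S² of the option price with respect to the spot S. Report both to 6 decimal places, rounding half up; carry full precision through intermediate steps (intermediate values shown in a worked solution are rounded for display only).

price = 44.001819
Γ = 0.003108

σ√T = 0.46·√2.5984 = 0.741499
d₁ = (ln(S/K) + (r+σ²/2)T) / (σ√T) = (ln(166.76/183.28) + (0.0085+0.46²/2)·2.5984) / 0.741499 = (-0.094459 + 0.296997) / 0.741499 = 0.273146
d₂ = d₁ − σ√T = 0.273146 − 0.741499 = -0.468353
e^{−rT} = e^{−0.0085·2.5984} = 0.978156
N(d₁) = 0.607630,  N(d₂) = 0.319766
Call price V = S·N(d₁) − K·e^{−rT}·N(d₂) = 101.328307 − 57.326488 = 44.001819
φ(d₁) = (1/√(2π))·e^{−d₁²/2} = 0.384334
Γ = φ(d₁) / (S·σ·√T) = 0.003108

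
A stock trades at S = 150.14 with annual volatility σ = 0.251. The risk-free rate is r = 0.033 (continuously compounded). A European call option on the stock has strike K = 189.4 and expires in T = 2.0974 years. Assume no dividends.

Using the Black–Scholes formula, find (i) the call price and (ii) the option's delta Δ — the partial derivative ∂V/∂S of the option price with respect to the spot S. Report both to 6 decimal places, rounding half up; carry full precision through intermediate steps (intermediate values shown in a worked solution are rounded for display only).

σ√T = 0.251·√2.0974 = 0.363508
d₁ = (ln(S/K) + (r+σ²/2)T) / (σ√T) = (ln(150.14/189.4) + (0.033+0.251²/2)·2.0974) / 0.363508 = (-0.232293 + 0.135283) / 0.363508 = -0.266870
d₂ = d₁ − σ√T = -0.266870 − 0.363508 = -0.630379
e^{−rT} = e^{−0.033·2.0974} = 0.933127
N(d₁) = 0.394784,  N(d₂) = 0.264223
Call price V = S·N(d₁) − K·e^{−rT}·N(d₂) = 59.272936 − 46.697313 = 12.575624
Δ = N(d₁) = 0.394784

price = 12.575624
Δ = 0.394784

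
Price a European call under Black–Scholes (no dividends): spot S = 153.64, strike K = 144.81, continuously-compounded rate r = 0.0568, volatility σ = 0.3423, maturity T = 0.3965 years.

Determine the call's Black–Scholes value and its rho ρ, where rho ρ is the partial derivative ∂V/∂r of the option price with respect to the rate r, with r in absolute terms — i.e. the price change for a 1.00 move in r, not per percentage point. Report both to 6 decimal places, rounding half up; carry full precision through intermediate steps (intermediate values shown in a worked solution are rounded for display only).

price = 19.591300
ρ = 34.072176

σ√T = 0.3423·√0.3965 = 0.215540
d₁ = (ln(S/K) + (r+σ²/2)T) / (σ√T) = (ln(153.64/144.81) + (0.0568+0.3423²/2)·0.3965) / 0.215540 = (0.059190 + 0.045750) / 0.215540 = 0.486868
d₂ = d₁ − σ√T = 0.486868 − 0.215540 = 0.271328
e^{−rT} = e^{−0.0568·0.3965} = 0.977731
N(d₁) = 0.686824,  N(d₂) = 0.606930
Call price V = S·N(d₁) − K·e^{−rT}·N(d₂) = 105.523649 − 85.932348 = 19.591300
ρ = K·T·e^{−rT}·N(d₂) = 34.072176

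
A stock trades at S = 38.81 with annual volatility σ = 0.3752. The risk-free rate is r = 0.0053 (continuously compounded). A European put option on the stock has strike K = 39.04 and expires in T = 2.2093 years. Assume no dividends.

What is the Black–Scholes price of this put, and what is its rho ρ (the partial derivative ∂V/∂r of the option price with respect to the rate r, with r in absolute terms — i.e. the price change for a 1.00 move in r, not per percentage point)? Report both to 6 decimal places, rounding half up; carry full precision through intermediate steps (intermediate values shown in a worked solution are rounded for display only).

price = 8.387596
ρ = -51.644400

σ√T = 0.3752·√2.2093 = 0.557687
d₁ = (ln(S/K) + (r+σ²/2)T) / (σ√T) = (ln(38.81/39.04) + (0.0053+0.3752²/2)·2.2093) / 0.557687 = (-0.005909 + 0.167216) / 0.557687 = 0.289244
d₂ = d₁ − σ√T = 0.289244 − 0.557687 = -0.268442
e^{−rT} = e^{−0.0053·2.2093} = 0.988359
N(−d₁) = 0.386197,  N(−d₂) = 0.605821
Put price V = K·e^{−rT}·N(−d₂) − S·N(−d₁) = 23.375911 − 14.988315 = 8.387596
ρ = −K·T·e^{−rT}·N(−d₂) = -51.644400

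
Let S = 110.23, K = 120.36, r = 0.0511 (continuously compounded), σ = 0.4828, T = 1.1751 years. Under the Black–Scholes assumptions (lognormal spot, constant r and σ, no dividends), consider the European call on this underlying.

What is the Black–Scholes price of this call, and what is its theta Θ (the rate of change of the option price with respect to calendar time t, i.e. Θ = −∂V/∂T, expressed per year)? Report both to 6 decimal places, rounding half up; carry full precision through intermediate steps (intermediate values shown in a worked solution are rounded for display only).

σ√T = 0.4828·√1.1751 = 0.523365
d₁ = (ln(S/K) + (r+σ²/2)T) / (σ√T) = (ln(110.23/120.36) + (0.0511+0.4828²/2)·1.1751) / 0.523365 = (-0.087918 + 0.197003) / 0.523365 = 0.208430
d₂ = d₁ − σ√T = 0.208430 − 0.523365 = -0.314935
e^{−rT} = e^{−0.0511·1.1751} = 0.941720
N(d₁) = 0.582553,  N(d₂) = 0.376405
Call price V = S·N(d₁) − K·e^{−rT}·N(d₂) = 64.214855 − 42.663821 = 21.551033
φ(d₁) = (1/√(2π))·e^{−d₁²/2} = 0.390370
Θ = −S·φ(d₁)·σ/(2√T) − r·K·e^{−rT}·N(d₂) = −9.582442 − 2.180121 = -11.762563

price = 21.551033
Θ = -11.762563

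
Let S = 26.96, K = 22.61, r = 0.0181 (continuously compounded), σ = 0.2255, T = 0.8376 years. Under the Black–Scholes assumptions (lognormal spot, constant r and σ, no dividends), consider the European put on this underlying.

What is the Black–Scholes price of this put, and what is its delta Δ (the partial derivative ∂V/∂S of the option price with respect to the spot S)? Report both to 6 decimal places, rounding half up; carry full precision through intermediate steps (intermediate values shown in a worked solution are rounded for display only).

σ√T = 0.2255·√0.8376 = 0.206379
d₁ = (ln(S/K) + (r+σ²/2)T) / (σ√T) = (ln(26.96/22.61) + (0.0181+0.2255²/2)·0.8376) / 0.206379 = (0.175962 + 0.036457) / 0.206379 = 1.029266
d₂ = d₁ − σ√T = 1.029266 − 0.206379 = 0.822888
e^{−rT} = e^{−0.0181·0.8376} = 0.984954
N(−d₁) = 0.151677,  N(−d₂) = 0.205286
Put price V = K·e^{−rT}·N(−d₂) − S·N(−d₁) = 4.571678 − 4.089219 = 0.482459
Δ = −N(−d₁) = -0.151677

price = 0.482459
Δ = -0.151677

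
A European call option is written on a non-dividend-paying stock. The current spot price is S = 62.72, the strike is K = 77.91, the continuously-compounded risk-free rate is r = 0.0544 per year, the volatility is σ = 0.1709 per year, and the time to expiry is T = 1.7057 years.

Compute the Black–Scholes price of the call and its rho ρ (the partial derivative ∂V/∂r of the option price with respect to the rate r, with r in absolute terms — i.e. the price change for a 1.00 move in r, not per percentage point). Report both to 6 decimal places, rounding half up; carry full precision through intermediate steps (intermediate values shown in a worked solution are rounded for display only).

σ√T = 0.1709·√1.7057 = 0.223200
d₁ = (ln(S/K) + (r+σ²/2)T) / (σ√T) = (ln(62.72/77.91) + (0.0544+0.1709²/2)·1.7057) / 0.223200 = (-0.216874 + 0.117699) / 0.223200 = -0.444332
d₂ = d₁ − σ√T = -0.444332 − 0.223200 = -0.667532
e^{−rT} = e^{−0.0544·1.7057} = 0.911385
N(d₁) = 0.328401,  N(d₂) = 0.252216
Call price V = S·N(d₁) − K·e^{−rT}·N(d₂) = 20.597317 − 17.908858 = 2.688459
ρ = K·T·e^{−rT}·N(d₂) = 30.547139

price = 2.688459
ρ = 30.547139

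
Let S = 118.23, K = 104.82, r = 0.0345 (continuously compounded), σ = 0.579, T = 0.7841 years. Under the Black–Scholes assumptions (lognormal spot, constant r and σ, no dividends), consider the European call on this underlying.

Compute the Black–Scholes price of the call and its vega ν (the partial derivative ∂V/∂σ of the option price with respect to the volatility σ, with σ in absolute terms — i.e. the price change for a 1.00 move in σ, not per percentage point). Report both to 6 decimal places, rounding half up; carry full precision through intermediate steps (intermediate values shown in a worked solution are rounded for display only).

σ√T = 0.579·√0.7841 = 0.512701
d₁ = (ln(S/K) + (r+σ²/2)T) / (σ√T) = (ln(118.23/104.82) + (0.0345+0.579²/2)·0.7841) / 0.512701 = (0.120387 + 0.158483) / 0.512701 = 0.543923
d₂ = d₁ − σ√T = 0.543923 − 0.512701 = 0.031222
e^{−rT} = e^{−0.0345·0.7841} = 0.973311
N(d₁) = 0.706753,  N(d₂) = 0.512454
Call price V = S·N(d₁) − K·e^{−rT}·N(d₂) = 83.559382 − 52.281797 = 31.277585
φ(d₁) = (1/√(2π))·e^{−d₁²/2} = 0.344086
ν = S·φ(d₁)·√T = 36.023008

price = 31.277585
ν = 36.023008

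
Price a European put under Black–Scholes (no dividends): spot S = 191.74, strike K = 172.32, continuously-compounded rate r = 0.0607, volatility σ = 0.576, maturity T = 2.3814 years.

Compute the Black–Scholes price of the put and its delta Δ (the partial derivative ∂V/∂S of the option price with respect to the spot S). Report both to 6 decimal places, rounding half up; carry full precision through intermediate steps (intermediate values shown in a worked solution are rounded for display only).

σ√T = 0.576·√2.3814 = 0.888871
d₁ = (ln(S/K) + (r+σ²/2)T) / (σ√T) = (ln(191.74/172.32) + (0.0607+0.576²/2)·2.3814) / 0.888871 = (0.106787 + 0.539597) / 0.888871 = 0.727196
d₂ = d₁ − σ√T = 0.727196 − 0.888871 = -0.161674
e^{−rT} = e^{−0.0607·2.3814} = 0.865411
N(−d₁) = 0.233553,  N(−d₂) = 0.564219
Put price V = K·e^{−rT}·N(−d₂) − S·N(−d₁) = 84.140597 − 44.781415 = 39.359182
Δ = −N(−d₁) = -0.233553

price = 39.359182
Δ = -0.233553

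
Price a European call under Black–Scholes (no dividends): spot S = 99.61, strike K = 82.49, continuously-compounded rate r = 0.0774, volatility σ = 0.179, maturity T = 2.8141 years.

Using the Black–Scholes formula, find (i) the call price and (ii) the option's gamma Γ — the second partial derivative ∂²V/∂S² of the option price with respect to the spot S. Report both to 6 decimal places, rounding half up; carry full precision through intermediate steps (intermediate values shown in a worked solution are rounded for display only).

σ√T = 0.179·√2.8141 = 0.300278
d₁ = (ln(S/K) + (r+σ²/2)T) / (σ√T) = (ln(99.61/82.49) + (0.0774+0.179²/2)·2.8141) / 0.300278 = (0.188585 + 0.262895) / 0.300278 = 1.503543
d₂ = d₁ − σ√T = 1.503543 − 0.300278 = 1.203265
e^{−rT} = e^{−0.0774·2.8141} = 0.804277
N(d₁) = 0.933650,  N(d₂) = 0.885563
Call price V = S·N(d₁) − K·e^{−rT}·N(d₂) = 93.000922 − 58.752533 = 34.248388
φ(d₁) = (1/√(2π))·e^{−d₁²/2} = 0.128830
Γ = φ(d₁) / (S·σ·√T) = 0.004307

price = 34.248388
Γ = 0.004307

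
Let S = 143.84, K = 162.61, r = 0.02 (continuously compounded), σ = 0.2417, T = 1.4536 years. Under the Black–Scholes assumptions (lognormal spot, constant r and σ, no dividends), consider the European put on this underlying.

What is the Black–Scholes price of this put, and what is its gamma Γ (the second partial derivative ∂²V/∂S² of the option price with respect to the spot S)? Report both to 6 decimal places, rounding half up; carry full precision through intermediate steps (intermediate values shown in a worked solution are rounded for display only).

price = 25.422274
Γ = 0.009372

σ√T = 0.2417·√1.4536 = 0.291406
d₁ = (ln(S/K) + (r+σ²/2)T) / (σ√T) = (ln(143.84/162.61) + (0.02+0.2417²/2)·1.4536) / 0.291406 = (-0.122653 + 0.071531) / 0.291406 = -0.175433
d₂ = d₁ − σ√T = -0.175433 − 0.291406 = -0.466839
e^{−rT} = e^{−0.02·1.4536} = 0.971347
N(−d₁) = 0.569630,  N(−d₂) = 0.679693
Put price V = K·e^{−rT}·N(−d₂) − S·N(−d₁) = 107.357891 − 81.935616 = 25.422274
φ(d₁) = (1/√(2π))·e^{−d₁²/2} = 0.392850
Γ = φ(d₁) / (S·σ·√T) = 0.009372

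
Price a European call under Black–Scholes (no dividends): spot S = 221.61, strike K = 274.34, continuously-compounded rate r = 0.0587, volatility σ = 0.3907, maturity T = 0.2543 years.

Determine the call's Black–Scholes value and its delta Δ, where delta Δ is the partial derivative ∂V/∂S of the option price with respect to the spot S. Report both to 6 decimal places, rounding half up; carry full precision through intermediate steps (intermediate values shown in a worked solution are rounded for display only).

price = 3.947286
Δ = 0.181650

σ√T = 0.3907·√0.2543 = 0.197023
d₁ = (ln(S/K) + (r+σ²/2)T) / (σ√T) = (ln(221.61/274.34) + (0.0587+0.3907²/2)·0.2543) / 0.197023 = (-0.213449 + 0.034336) / 0.197023 = -0.909096
d₂ = d₁ − σ√T = -0.909096 − 0.197023 = -1.106119
e^{−rT} = e^{−0.0587·0.2543} = 0.985183
N(d₁) = 0.181650,  N(d₂) = 0.134337
Call price V = S·N(d₁) − K·e^{−rT}·N(d₂) = 40.255384 − 36.308098 = 3.947286
Δ = N(d₁) = 0.181650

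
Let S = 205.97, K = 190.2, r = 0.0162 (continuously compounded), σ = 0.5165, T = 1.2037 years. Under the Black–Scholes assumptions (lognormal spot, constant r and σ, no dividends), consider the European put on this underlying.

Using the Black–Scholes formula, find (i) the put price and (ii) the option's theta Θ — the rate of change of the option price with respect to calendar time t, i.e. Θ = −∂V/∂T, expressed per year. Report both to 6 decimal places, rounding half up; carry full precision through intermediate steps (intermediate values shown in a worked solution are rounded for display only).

σ√T = 0.5165·√1.2037 = 0.566669
d₁ = (ln(S/K) + (r+σ²/2)T) / (σ√T) = (ln(205.97/190.2) + (0.0162+0.5165²/2)·1.2037) / 0.566669 = (0.079654 + 0.180057) / 0.566669 = 0.458312
d₂ = d₁ − σ√T = 0.458312 − 0.566669 = -0.108357
e^{−rT} = e^{−0.0162·1.2037} = 0.980689
N(−d₁) = 0.323364,  N(−d₂) = 0.543144
Put price V = K·e^{−rT}·N(−d₂) − S·N(−d₁) = 101.310996 − 66.603315 = 34.707680
φ(d₁) = (1/√(2π))·e^{−d₁²/2} = 0.359169
Θ = −S·φ(d₁)·σ/(2√T) + r·K·e^{−rT}·N(−d₂) = −17.413396 + 1.641238 = -15.772158

price = 34.707680
Θ = -15.772158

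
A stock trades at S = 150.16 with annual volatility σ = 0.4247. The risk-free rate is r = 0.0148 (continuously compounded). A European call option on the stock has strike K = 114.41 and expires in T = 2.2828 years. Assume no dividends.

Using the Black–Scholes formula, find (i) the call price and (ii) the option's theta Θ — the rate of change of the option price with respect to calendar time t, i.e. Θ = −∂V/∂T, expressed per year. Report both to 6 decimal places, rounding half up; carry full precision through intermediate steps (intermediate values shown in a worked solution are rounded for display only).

σ√T = 0.4247·√2.2828 = 0.641677
d₁ = (ln(S/K) + (r+σ²/2)T) / (σ√T) = (ln(150.16/114.41) + (0.0148+0.4247²/2)·2.2828) / 0.641677 = (0.271913 + 0.239660) / 0.641677 = 0.797244
d₂ = d₁ − σ√T = 0.797244 − 0.641677 = 0.155567
e^{−rT} = e^{−0.0148·2.2828} = 0.966779
N(d₁) = 0.787345,  N(d₂) = 0.561813
Call price V = S·N(d₁) − K·e^{−rT}·N(d₂) = 118.227772 − 62.141669 = 56.086103
φ(d₁) = (1/√(2π))·e^{−d₁²/2} = 0.290330
Θ = −S·φ(d₁)·σ/(2√T) − r·K·e^{−rT}·N(d₂) = −6.127232 − 0.919697 = -7.046929

price = 56.086103
Θ = -7.046929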